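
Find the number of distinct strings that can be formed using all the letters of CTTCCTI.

Letter multiplicities in CTTCCTI: C×3, I×1, T×3.
Dividing 7! = 5040 by 3!·3! = 36 for the repeated letters gives 140.

140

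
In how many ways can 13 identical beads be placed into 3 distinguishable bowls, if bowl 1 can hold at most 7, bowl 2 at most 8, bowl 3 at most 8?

54

Ignoring the caps, the number of non-negative solutions to x_1+…+x_3 = 13 is C(15,2) = 105.
Subtract solutions that violate a single cap (substitute x_i' = x_i − (cap_i+1)): x_1 ≥ 8 gives C(7,2) = 21; x_2 ≥ 9 gives C(6,2) = 15; x_3 ≥ 9 gives C(6,2) = 15. Together 51.
No two caps can be exceeded simultaneously, so the pair terms are all 0.
By inclusion–exclusion the count is 105 − 51 + 0 = 54.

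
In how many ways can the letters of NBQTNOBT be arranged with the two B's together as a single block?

1260

Treat the 2 copies of B as a single block. The multiset to arrange is then {BB, N, N, O, Q, T, T}, 7 items in all.
That gives (7)!/(2!·2!) = 1260 arrangements.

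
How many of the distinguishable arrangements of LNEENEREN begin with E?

1120

With the first slot taken by E, it remains to arrange the other 8 letters (LNENEREN).
Those 8 letters have E appearing 3 times and N appearing 3 times, giving (8)!/(3!·3!) = 1120.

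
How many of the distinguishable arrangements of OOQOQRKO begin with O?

Fix O in the first position and arrange the remaining 7 letters.
Those 7 letters have O appearing 3 times and Q appearing twice, giving (7)!/(3!·2!) = 420.

420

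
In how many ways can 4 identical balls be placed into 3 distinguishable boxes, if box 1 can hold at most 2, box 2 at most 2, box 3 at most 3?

8

By stars and bars, unrestricted non-negative solutions to x_1+…+x_3 = 4 number C(4+2,2) = 15.
Subtract solutions that violate a single cap (substitute x_i' = x_i − (cap_i+1)): x_1 ≥ 3 gives C(3,2) = 3; x_2 ≥ 3 gives C(3,2) = 3; x_3 ≥ 4 gives C(2,2) = 1. Together 7.
No two caps can be exceeded simultaneously, so the pair terms are all 0.
By inclusion–exclusion the count is 15 − 7 + 0 = 8.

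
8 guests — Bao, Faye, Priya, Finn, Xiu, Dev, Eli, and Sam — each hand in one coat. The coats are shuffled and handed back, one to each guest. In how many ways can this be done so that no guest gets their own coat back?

Let Aᵢ be the assignments in which guest i gets their own coat. We want the size of the complement of A₁∪…∪A_8.
By inclusion–exclusion this is Σ_{j=0}^{8} (−1)^j C(8,j)·(8−j)!.
Computing: 40320 − 40320 + 20160 − 6720 + 1680 − 336 + 56 − 8 + 1 = 14833.

14833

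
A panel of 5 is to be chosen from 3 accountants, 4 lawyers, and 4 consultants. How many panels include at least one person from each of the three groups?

364

Total 5-person selections from all 11: C(11,5) = 462.
Subtract selections that omit an entire group: no accountants → C(8,5) = 56; no lawyers → C(7,5) = 21; no consultants → C(7,5) = 21.
Add back selections omitting two groups (i.e. drawn from a single group): C(3,5) + C(4,5) + C(4,5) = 0.
By inclusion–exclusion: 462 − 98 + 0 = 364.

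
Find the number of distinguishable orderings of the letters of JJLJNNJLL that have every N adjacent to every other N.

Treat the 2 copies of N as a single block. The multiset to arrange is then {NN, J, J, J, J, L, L, L}, 8 items in all.
That gives (8)!/(4!·3!) = 280 arrangements.

280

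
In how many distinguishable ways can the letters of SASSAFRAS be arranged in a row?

2520

The 9 letters of SASSAFRAS have repeats: A appearing 3 times and S appearing 4 times.
So there are 9! / (4!·3!) = 2520 distinguishable arrangements.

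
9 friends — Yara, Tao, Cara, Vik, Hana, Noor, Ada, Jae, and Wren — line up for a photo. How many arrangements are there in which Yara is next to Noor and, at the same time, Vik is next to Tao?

Treat {Yara,Noor} as one block (2 orders) and {Vik,Tao} as another (2 orders).
That leaves 7 units to arrange: 2 × 2 × 7! = 4 × 5040 = 20160.

20160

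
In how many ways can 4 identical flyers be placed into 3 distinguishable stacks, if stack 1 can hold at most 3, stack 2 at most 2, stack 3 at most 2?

8

By stars and bars, unrestricted non-negative solutions to x_1+…+x_3 = 4 number C(4+2,2) = 15.
Subtract solutions that violate a single cap (substitute x_i' = x_i − (cap_i+1)): x_1 ≥ 4 gives C(2,2) = 1; x_2 ≥ 3 gives C(3,2) = 3; x_3 ≥ 3 gives C(3,2) = 3. Together 7.
No two caps can be exceeded simultaneously, so the pair terms are all 0.
By inclusion–exclusion the count is 15 − 7 + 0 = 8.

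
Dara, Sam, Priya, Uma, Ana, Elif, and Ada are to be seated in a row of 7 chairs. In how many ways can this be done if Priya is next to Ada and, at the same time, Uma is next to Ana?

480

Treat {Priya,Ada} as one block (2 orders) and {Uma,Ana} as another (2 orders).
That leaves 5 units to arrange: 2 × 2 × 5! = 4 × 120 = 480.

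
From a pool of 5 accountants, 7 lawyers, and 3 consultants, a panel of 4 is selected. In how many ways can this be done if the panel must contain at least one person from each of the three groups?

With no constraint there are C(15,4) = 1365 possible selections.
Selections missing a whole group: no accountants → C(10,4) = 210; no lawyers → C(8,4) = 70; no consultants → C(12,4) = 495.
Add back selections omitting two groups (i.e. drawn from a single group): C(5,4) + C(7,4) + C(3,4) = 40.
By inclusion–exclusion: 1365 − 775 + 40 = 630.

630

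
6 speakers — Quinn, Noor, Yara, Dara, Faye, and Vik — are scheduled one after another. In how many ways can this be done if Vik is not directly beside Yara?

480

Of the 6! = 720 arrangements, those with Vik and Yara adjacent number 2 × 5! = 240 (treat the pair as a block with 2 internal orders).
Complementary counting: 720 − 240 = 480.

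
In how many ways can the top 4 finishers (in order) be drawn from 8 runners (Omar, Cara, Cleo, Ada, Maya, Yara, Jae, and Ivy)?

1680

There are 8 choices for 1st place, 7 for 2nd, and so on down to 5 for position 4.
That gives 8 × 7 × 6 × 5 = 1680.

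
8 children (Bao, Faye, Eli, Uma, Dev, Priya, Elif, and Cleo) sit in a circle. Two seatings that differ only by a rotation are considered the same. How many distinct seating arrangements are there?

5040

Seat Bao anywhere (absorbing the rotational symmetry), then permute the other 7: (7)! = 5040.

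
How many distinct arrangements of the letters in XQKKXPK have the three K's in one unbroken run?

Treat the 3 copies of K as a single block. The multiset to arrange is then {KKK, P, Q, X, X}, 5 items in all.
That gives (5)!/(2!) = 60 arrangements.

60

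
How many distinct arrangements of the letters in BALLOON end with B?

180

Fix B in the last position and arrange the remaining 6 letters.
Those 6 letters have L appearing twice and O appearing twice, giving (6)!/(2!·2!) = 180.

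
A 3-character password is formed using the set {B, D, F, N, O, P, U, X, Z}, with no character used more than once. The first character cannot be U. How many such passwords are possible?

The first character has 9−1 = 8 choices (anything except U).
The remaining 2 characters are filled from the other 8 symbols without repetition: 8 × 7 = 56.
Total: 8 × 56 = 448.

448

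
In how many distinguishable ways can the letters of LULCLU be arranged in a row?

The 6 letters of LULCLU have repeats: L appearing 3 times and U appearing twice.
So there are 6! / (3!·2!) = 60 distinguishable arrangements.

60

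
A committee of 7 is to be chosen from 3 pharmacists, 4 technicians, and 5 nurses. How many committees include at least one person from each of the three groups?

747

With no constraint there are C(12,7) = 792 possible selections.
Subtract selections that omit an entire group: no pharmacists → C(9,7) = 36; no technicians → C(8,7) = 8; no nurses → C(7,7) = 1.
Add back selections omitting two groups (i.e. drawn from a single group): C(3,7) + C(4,7) + C(5,7) = 0.
By inclusion–exclusion: 792 − 45 + 0 = 747.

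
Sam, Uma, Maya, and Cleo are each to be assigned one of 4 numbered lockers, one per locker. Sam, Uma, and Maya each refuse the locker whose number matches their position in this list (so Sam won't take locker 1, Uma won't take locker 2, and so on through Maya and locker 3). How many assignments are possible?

Let Aᵢ (for i ∈ {1, 2, 3}) be the placements that put person i in their forbidden locker. Any j of these fix j positions, leaving (4−j)! ways to fill the rest, and there are C(3,j) ways to pick which j.
By inclusion–exclusion, the number of valid placements is Σ_{j=0}^{3} (−1)^j C(3,j)·(4−j)!.
Computing: 24 − 18 + 6 − 1 = 11.

11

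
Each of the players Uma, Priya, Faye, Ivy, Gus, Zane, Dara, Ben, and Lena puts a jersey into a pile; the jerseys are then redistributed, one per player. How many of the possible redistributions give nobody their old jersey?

Let Aᵢ be the assignments in which player i gets their old jersey. We want the size of the complement of A₁∪…∪A_9.
By inclusion–exclusion this is Σ_{j=0}^{9} (−1)^j C(9,j)·(9−j)!.
Computing: 362880 − 362880 + 181440 − 60480 + 15120 − 3024 + 504 − 72 + 9 − 1 = 133496.

133496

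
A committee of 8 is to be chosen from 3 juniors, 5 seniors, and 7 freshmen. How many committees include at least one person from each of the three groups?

5894

Total 8-person selections from all 15: C(15,8) = 6435.
Subtract selections that omit an entire group: no juniors → C(12,8) = 495; no seniors → C(10,8) = 45; no freshmen → C(8,8) = 1.
Add back selections omitting two groups (i.e. drawn from a single group): C(3,8) + C(5,8) + C(7,8) = 0.
By inclusion–exclusion: 6435 − 541 + 0 = 5894.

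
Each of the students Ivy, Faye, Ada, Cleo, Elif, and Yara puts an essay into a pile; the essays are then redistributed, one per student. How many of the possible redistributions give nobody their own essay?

Count assignments avoiding every fixed point. For any j of the 6 students fixed to their own essay, the other 6−j can be arranged in (6−j)! ways.
By inclusion–exclusion this is Σ_{j=0}^{6} (−1)^j C(6,j)·(6−j)!.
Computing: 720 − 720 + 360 − 120 + 30 − 6 + 1 = 265.

265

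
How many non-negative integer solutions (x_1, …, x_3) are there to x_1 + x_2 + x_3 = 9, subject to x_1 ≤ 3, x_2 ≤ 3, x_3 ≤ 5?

Without the upper bounds there are C(11,2) = 55 ways to split 9 among 3 variables.
Subtract solutions that violate a single cap (substitute x_i' = x_i − (cap_i+1)): x_1 ≥ 4 gives C(7,2) = 21; x_2 ≥ 4 gives C(7,2) = 21; x_3 ≥ 6 gives C(5,2) = 10. Together 52.
Add back pairs where two caps are both exceeded: 3 + 0 + 0 = 3.
By inclusion–exclusion the count is 55 − 52 + 3 = 6.

6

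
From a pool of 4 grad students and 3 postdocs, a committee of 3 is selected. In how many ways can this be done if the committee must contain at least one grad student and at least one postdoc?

Unrestricted: C(7,3) = 35 ways to pick any 3 of the 7.
Subtract selections that omit an entire group: no grad students → C(3,3) = 1; no postdocs → C(4,3) = 4.
Both groups omitted at once is impossible, so 35 − 5 = 30.

30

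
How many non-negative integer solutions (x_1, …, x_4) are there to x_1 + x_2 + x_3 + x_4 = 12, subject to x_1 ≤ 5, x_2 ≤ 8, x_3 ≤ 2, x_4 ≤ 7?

By stars and bars, unrestricted non-negative solutions to x_1+…+x_4 = 12 number C(12+3,3) = 455.
Subtract solutions that violate a single cap (substitute x_i' = x_i − (cap_i+1)): x_1 ≥ 6 gives C(9,3) = 84; x_2 ≥ 9 gives C(6,3) = 20; x_3 ≥ 3 gives C(12,3) = 220; x_4 ≥ 8 gives C(7,3) = 35. Together 359.
Add back pairs where two caps are both exceeded: 0 + 20 + 0 + 1 + 0 + 4 = 25.
By inclusion–exclusion the count is 455 − 359 + 25 = 121.

121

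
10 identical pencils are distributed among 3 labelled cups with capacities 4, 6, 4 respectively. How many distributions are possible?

15

Ignoring the caps, the number of non-negative solutions to x_1+…+x_3 = 10 is C(12,2) = 66.
Subtract solutions that violate a single cap (substitute x_i' = x_i − (cap_i+1)): x_1 ≥ 5 gives C(7,2) = 21; x_2 ≥ 7 gives C(5,2) = 10; x_3 ≥ 5 gives C(7,2) = 21. Together 52.
Add back pairs where two caps are both exceeded: 0 + 1 + 0 = 1.
By inclusion–exclusion the count is 66 − 52 + 1 = 15.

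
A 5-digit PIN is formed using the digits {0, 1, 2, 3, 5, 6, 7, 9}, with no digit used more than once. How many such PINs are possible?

6720

This is a permutation of 5 out of 8: P(8,5) = 8!/3!.
That product is 8 × 7 × 6 × 5 × 4 = 6720.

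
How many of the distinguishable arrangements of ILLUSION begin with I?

2520

With the first slot taken by I, it remains to arrange the other 7 letters (LLUSION).
Those 7 letters have L appearing twice, giving (7)!/(2!) = 2520.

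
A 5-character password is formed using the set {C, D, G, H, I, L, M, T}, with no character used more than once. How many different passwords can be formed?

6720

This is a permutation of 5 out of 8: P(8,5) = 8!/3!.
8 × 7 × 6 × 5 × 4 = 6720.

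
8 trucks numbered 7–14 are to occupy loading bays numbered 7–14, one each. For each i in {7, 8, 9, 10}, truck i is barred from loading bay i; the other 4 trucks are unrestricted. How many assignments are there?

24024

Let Aᵢ (for 7 ≤ i ≤ 10) be the placements that put truck i in its forbidden loading bay. Any j of these fix j positions, leaving (8−j)! ways to fill the rest, and there are C(4,j) ways to pick which j.
By inclusion–exclusion, the number of valid placements is Σ_{j=0}^{4} (−1)^j C(4,j)·(8−j)!.
Computing: 40320 − 20160 + 4320 − 480 + 24 = 24024.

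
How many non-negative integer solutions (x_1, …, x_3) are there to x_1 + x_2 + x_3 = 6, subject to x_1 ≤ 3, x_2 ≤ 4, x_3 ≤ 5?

Ignoring the caps, the number of non-negative solutions to x_1+…+x_3 = 6 is C(8,2) = 28.
Subtract solutions that violate a single cap (substitute x_i' = x_i − (cap_i+1)): x_1 ≥ 4 gives C(4,2) = 6; x_2 ≥ 5 gives C(3,2) = 3; x_3 ≥ 6 gives C(2,2) = 1. Together 10.
No two caps can be exceeded simultaneously, so the pair terms are all 0.
By inclusion–exclusion the count is 28 − 10 + 0 = 18.

18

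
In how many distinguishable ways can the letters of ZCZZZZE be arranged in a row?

42

ZCZZZZE has 7 letters with Z appearing 5 times.
So there are 7! / (5!) = 42 distinguishable arrangements.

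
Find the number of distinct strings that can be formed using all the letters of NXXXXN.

15

NXXXXN has 6 letters with N appearing twice and X appearing 4 times.
Dividing 6! = 720 by 4!·2! = 48 for the repeated letters gives 15.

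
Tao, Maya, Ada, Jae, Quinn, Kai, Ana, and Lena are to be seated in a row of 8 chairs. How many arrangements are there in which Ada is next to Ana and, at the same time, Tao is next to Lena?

2880

Treat {Ada,Ana} as one block (2 orders) and {Tao,Lena} as another (2 orders).
That leaves 6 units to arrange: 2 × 2 × 6! = 4 × 720 = 2880.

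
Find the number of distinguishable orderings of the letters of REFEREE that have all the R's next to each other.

30

Treat the 2 copies of R as a single block. The multiset to arrange is then {RR, E, E, E, E, F}, 6 items in all.
That gives (6)!/(4!) = 30 arrangements.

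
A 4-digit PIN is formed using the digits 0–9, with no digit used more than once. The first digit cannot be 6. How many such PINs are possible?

4536

The first digit has 10−1 = 9 choices (anything except 6).
The remaining 3 digits are filled from the other 9 symbols without repetition: 9 × 8 × 7 = 504.
Total: 9 × 504 = 4536.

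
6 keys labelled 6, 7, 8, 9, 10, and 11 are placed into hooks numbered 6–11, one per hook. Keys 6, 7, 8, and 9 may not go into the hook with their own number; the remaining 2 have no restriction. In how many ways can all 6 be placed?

362

Let Aᵢ (for 6 ≤ i ≤ 9) be the placements that put key i in its forbidden hook. Any j of these fix j positions, leaving (6−j)! ways to fill the rest, and there are C(4,j) ways to pick which j.
By inclusion–exclusion, the number of valid placements is Σ_{j=0}^{4} (−1)^j C(4,j)·(6−j)!.
Computing: 720 − 480 + 144 − 24 + 2 = 362.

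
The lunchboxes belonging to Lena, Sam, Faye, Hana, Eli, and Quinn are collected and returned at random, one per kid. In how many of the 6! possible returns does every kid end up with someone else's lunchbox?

Count assignments avoiding every fixed point. For any j of the 6 kids fixed to their own lunchbox, the other 6−j can be arranged in (6−j)! ways.
By inclusion–exclusion this is Σ_{j=0}^{6} (−1)^j C(6,j)·(6−j)!.
Computing: 720 − 720 + 360 − 120 + 30 − 6 + 1 = 265.

265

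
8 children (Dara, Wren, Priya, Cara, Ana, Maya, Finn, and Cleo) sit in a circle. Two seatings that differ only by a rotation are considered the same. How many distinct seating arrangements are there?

Around a circle, 8 distinct people have 8!/8 = (7)! = 5040 rotationally distinct seatings.

5040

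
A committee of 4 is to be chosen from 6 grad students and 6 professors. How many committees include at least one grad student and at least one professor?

Unrestricted: C(12,4) = 495 ways to pick any 4 of the 12.
Subtract selections that omit an entire group: no grad students → C(6,4) = 15; no professors → C(6,4) = 15.
Both groups omitted at once is impossible, so 495 − 30 = 465.

465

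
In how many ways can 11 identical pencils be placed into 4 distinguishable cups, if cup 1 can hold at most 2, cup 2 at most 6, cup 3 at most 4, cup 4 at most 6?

Without the upper bounds there are C(14,3) = 364 ways to split 11 among 4 cups.
Subtract solutions that violate a single cap (substitute x_i' = x_i − (cap_i+1)): x_1 ≥ 3 gives C(11,3) = 165; x_2 ≥ 7 gives C(7,3) = 35; x_3 ≥ 5 gives C(9,3) = 84; x_4 ≥ 7 gives C(7,3) = 35. Together 319.
Add back pairs where two caps are both exceeded: 4 + 20 + 4 + 0 + 0 + 0 = 28.
By inclusion–exclusion the count is 364 − 319 + 28 = 73.

73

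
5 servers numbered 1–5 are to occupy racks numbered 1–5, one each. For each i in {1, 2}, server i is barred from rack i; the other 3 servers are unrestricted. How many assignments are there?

Let Aᵢ (for i ∈ {1, 2}) be the placements that put server i in its forbidden rack. Any j of these fix j positions, leaving (5−j)! ways to fill the rest, and there are C(2,j) ways to pick which j.
By inclusion–exclusion, the number of valid placements is Σ_{j=0}^{2} (−1)^j C(2,j)·(5−j)!.
Computing: 120 − 48 + 6 = 78.

78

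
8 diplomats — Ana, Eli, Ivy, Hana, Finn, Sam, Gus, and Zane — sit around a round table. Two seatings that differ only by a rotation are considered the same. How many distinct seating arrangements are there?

Seat Ana anywhere (absorbing the rotational symmetry), then permute the other 7: (7)! = 5040.

5040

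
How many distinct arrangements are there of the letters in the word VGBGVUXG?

3360

VGBGVUXG has 8 letters with G appearing 3 times and V appearing twice.
So there are 8! / (3!·2!) = 3360 distinguishable arrangements.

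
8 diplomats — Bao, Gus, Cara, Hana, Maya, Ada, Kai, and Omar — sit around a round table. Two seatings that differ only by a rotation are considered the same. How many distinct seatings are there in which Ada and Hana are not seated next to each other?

3600

All circular seatings of 8 people number (7)! = 5040.
Those with Ada next to Hana: fuse the pair into one unit and seat 7 units around a circle — 2·(6)! = 1440.
Subtracting, 5040 − 1440 = 3600.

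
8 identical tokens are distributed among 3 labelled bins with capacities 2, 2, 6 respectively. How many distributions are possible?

6

By stars and bars, unrestricted non-negative solutions to x_1+…+x_3 = 8 number C(8+2,2) = 45.
Subtract solutions that violate a single cap (substitute x_i' = x_i − (cap_i+1)): x_1 ≥ 3 gives C(7,2) = 21; x_2 ≥ 3 gives C(7,2) = 21; x_3 ≥ 7 gives C(3,2) = 3. Together 45.
Add back pairs where two caps are both exceeded: 6 + 0 + 0 = 6.
By inclusion–exclusion the count is 45 − 45 + 6 = 6.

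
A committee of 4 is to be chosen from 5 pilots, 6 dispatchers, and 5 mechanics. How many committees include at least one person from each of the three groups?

Unrestricted: C(16,4) = 1820 ways to pick any 4 of the 16.
Selections missing a whole group: no pilots → C(11,4) = 330; no dispatchers → C(10,4) = 210; no mechanics → C(11,4) = 330.
Add back selections omitting two groups (i.e. drawn from a single group): C(5,4) + C(6,4) + C(5,4) = 25.
By inclusion–exclusion: 1820 − 870 + 25 = 975.

975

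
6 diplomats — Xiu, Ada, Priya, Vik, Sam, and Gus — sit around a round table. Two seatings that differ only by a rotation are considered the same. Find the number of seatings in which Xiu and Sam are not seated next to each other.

Without the restriction there are (5)! = 120 seatings.
Those with Xiu next to Sam: fuse the pair into one unit and seat 5 units around a circle — 2·(4)! = 48.
Subtracting, 120 − 48 = 72.

72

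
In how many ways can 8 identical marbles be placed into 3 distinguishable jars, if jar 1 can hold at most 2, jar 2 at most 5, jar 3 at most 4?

By stars and bars, unrestricted non-negative solutions to x_1+…+x_3 = 8 number C(8+2,2) = 45.
Subtract solutions that violate a single cap (substitute x_i' = x_i − (cap_i+1)): x_1 ≥ 3 gives C(7,2) = 21; x_2 ≥ 6 gives C(4,2) = 6; x_3 ≥ 5 gives C(5,2) = 10. Together 37.
Add back pairs where two caps are both exceeded: 0 + 1 + 0 = 1.
By inclusion–exclusion the count is 45 − 37 + 1 = 9.

9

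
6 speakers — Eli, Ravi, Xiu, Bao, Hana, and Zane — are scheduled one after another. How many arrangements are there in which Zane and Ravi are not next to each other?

480

There are 6! = 720 arrangements in all. If Zane and Ravi are adjacent, merging them into one block gives 2·(5)! = 240 arrangements.
Complementary counting: 720 − 240 = 480.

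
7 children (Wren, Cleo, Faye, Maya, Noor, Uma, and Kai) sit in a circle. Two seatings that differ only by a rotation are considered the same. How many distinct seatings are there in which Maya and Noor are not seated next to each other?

All circular seatings of 7 people number (6)! = 720.
Seatings with Maya beside Noor: treat them as a block with 2 internal orders, giving 2 × (5)! = 240.
Subtracting, 720 − 240 = 480.

480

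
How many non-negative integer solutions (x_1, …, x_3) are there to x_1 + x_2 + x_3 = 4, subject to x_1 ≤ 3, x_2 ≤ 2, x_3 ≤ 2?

By stars and bars, unrestricted non-negative solutions to x_1+…+x_3 = 4 number C(4+2,2) = 15.
Subtract solutions that violate a single cap (substitute x_i' = x_i − (cap_i+1)): x_1 ≥ 4 gives C(2,2) = 1; x_2 ≥ 3 gives C(3,2) = 3; x_3 ≥ 3 gives C(3,2) = 3. Together 7.
No two caps can be exceeded simultaneously, so the pair terms are all 0.
By inclusion–exclusion the count is 15 − 7 + 0 = 8.

8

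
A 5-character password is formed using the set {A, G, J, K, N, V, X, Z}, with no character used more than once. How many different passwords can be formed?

Choose and order 5 of the 8 symbols: the first character has 8 options, the next 7, and so on down to 4.
That product is 8 × 7 × 6 × 5 × 4 = 6720.

6720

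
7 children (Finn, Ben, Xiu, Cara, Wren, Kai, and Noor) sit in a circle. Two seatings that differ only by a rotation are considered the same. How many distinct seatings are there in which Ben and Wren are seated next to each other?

Glue Ben and Wren into a block (2 internal orders). Seating 6 units around a circle gives (5)! arrangements.
So 2 × (5)! = 2 × 120 = 240.

240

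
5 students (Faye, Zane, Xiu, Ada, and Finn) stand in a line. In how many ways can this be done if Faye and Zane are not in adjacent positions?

There are 5! = 120 arrangements in all. If Faye and Zane are adjacent, merging them into one block gives 2·(4)! = 48 arrangements.
Complementary counting: 120 − 48 = 72.

72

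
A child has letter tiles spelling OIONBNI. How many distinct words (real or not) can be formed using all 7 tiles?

630

The 7 letters of OIONBNI have repeats: I appearing twice, N appearing twice, and O appearing twice.
Dividing 7! = 5040 by 2!·2!·2! = 8 for the repeated letters gives 630.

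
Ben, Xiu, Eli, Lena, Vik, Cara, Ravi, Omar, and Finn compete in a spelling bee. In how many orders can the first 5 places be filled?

This is an ordered selection of 5 from 9: P(9,5).
That gives 9 × 8 × 7 × 6 × 5 = 15120.

15120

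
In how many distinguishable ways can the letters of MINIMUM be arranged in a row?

Letter multiplicities in MINIMUM: I×2, M×3, N×1, U×1.
The number of distinct arrangements is 7!/(3!·2!) = 5040/12 = 420.

420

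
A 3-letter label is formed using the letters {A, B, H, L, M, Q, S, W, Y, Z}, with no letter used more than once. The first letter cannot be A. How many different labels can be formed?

648

The first letter has 10−1 = 9 choices (anything except A).
The remaining 2 letters are filled from the other 9 symbols without repetition: 9 × 8 = 72.
Total: 9 × 72 = 648.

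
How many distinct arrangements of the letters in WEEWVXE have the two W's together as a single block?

Treat the 2 copies of W as a single block. The multiset to arrange is then {WW, E, E, E, V, X}, 6 items in all.
That gives (6)!/(3!) = 120 arrangements.

120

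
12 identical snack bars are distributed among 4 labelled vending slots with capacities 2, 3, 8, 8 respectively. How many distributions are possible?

By stars and bars, unrestricted non-negative solutions to x_1+…+x_4 = 12 number C(12+3,3) = 455.
Subtract solutions that violate a single cap (substitute x_i' = x_i − (cap_i+1)): x_1 ≥ 3 gives C(12,3) = 220; x_2 ≥ 4 gives C(11,3) = 165; x_3 ≥ 9 gives C(6,3) = 20; x_4 ≥ 9 gives C(6,3) = 20. Together 425.
Add back pairs where two caps are both exceeded: 56 + 1 + 1 + 0 + 0 + 0 = 58.
By inclusion–exclusion the count is 455 − 425 + 58 = 88.

88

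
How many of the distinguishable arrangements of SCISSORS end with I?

With the last slot taken by I, it remains to arrange the other 7 letters (SCSSORS).
Those 7 letters have S appearing 4 times, giving (7)!/(4!) = 210.

210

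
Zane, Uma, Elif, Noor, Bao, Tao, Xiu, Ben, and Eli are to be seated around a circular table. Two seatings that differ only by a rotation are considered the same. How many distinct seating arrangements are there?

40320

Fix one person's seat to break rotational symmetry; the remaining 8 people can be arranged in (8)! = 40320 ways.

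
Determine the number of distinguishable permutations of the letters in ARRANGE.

Letter multiplicities in ARRANGE: A×2, E×1, G×1, N×1, R×2.
Dividing 7! = 5040 by 2!·2! = 4 for the repeated letters gives 1260.

1260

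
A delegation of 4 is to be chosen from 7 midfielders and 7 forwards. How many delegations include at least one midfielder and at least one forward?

Unrestricted: C(14,4) = 1001 ways to pick any 4 of the 14.
Selections missing a whole group: no midfielders → C(7,4) = 35; no forwards → C(7,4) = 35.
Both groups omitted at once is impossible, so 1001 − 70 = 931.

931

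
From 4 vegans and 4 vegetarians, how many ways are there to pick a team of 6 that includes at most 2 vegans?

Split by how many vegans are chosen (0 through 2).
Sum: C(4,0)·C(4,6) + C(4,1)·C(4,5) + C(4,2)·C(4,4) = 0 + 0 + 6 = 6.

6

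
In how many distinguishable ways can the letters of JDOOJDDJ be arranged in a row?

JDOOJDDJ has 8 letters with D appearing 3 times, J appearing 3 times, and O appearing twice.
The number of distinct arrangements is 8!/(3!·3!·2!) = 40320/72 = 560.

560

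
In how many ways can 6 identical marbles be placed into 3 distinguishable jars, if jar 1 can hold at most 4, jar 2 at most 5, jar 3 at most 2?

14

By stars and bars, unrestricted non-negative solutions to x_1+…+x_3 = 6 number C(6+2,2) = 28.
Subtract solutions that violate a single cap (substitute x_i' = x_i − (cap_i+1)): x_1 ≥ 5 gives C(3,2) = 3; x_2 ≥ 6 gives C(2,2) = 1; x_3 ≥ 3 gives C(5,2) = 10. Together 14.
No two caps can be exceeded simultaneously, so the pair terms are all 0.
By inclusion–exclusion the count is 28 − 14 + 0 = 14.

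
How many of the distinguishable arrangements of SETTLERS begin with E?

With the first slot taken by E, it remains to arrange the other 7 letters (STTLERS).
Those 7 letters have S appearing twice and T appearing twice, giving (7)!/(2!·2!) = 1260.

1260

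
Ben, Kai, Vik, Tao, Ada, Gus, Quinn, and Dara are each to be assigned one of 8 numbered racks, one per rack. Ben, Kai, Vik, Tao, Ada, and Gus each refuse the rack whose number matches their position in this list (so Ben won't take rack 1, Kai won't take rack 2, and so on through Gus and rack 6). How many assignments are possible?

18806

Let Aᵢ (for 1 ≤ i ≤ 6) be the placements that put person i in their forbidden rack. Any j of these fix j positions, leaving (8−j)! ways to fill the rest, and there are C(6,j) ways to pick which j.
By inclusion–exclusion, the number of valid placements is Σ_{j=0}^{6} (−1)^j C(6,j)·(8−j)!.
Computing: 40320 − 30240 + 10800 − 2400 + 360 − 36 + 2 = 18806.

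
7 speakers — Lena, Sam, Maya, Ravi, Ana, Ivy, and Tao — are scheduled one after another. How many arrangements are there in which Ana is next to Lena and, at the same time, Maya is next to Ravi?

480

Treat {Ana,Lena} as one block (2 orders) and {Maya,Ravi} as another (2 orders).
That leaves 5 units to arrange: 2 × 2 × 5! = 4 × 120 = 480.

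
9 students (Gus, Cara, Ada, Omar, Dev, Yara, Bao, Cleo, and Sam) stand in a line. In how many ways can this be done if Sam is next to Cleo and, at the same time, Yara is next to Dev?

Treat {Sam,Cleo} as one block (2 orders) and {Yara,Dev} as another (2 orders).
That leaves 7 units to arrange: 2 × 2 × 7! = 4 × 5040 = 20160.

20160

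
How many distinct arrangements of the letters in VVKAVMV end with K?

With the last slot taken by K, it remains to arrange the other 6 letters (VVAVMV).
Those 6 letters have V appearing 4 times, giving (6)!/(4!) = 30.

30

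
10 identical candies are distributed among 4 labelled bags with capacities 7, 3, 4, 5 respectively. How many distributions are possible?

106

Without the upper bounds there are C(13,3) = 286 ways to split 10 among 4 bags.
Subtract solutions that violate a single cap (substitute x_i' = x_i − (cap_i+1)): x_1 ≥ 8 gives C(5,3) = 10; x_2 ≥ 4 gives C(9,3) = 84; x_3 ≥ 5 gives C(8,3) = 56; x_4 ≥ 6 gives C(7,3) = 35. Together 185.
Add back pairs where two caps are both exceeded: 0 + 0 + 0 + 4 + 1 + 0 = 5.
By inclusion–exclusion the count is 286 − 185 + 5 = 106.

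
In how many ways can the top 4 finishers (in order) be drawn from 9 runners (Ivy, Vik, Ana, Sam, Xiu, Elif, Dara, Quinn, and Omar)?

3024

This is an ordered selection of 4 from 9: P(9,4).
That gives 9 × 8 × 7 × 6 = 3024.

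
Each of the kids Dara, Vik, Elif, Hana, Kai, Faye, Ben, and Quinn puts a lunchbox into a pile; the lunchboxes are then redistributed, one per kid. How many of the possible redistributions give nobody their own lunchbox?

14833

Let Aᵢ be the assignments in which kid i gets their own lunchbox. We want the size of the complement of A₁∪…∪A_8.
By inclusion–exclusion this is Σ_{j=0}^{8} (−1)^j C(8,j)·(8−j)!.
Computing: 40320 − 40320 + 20160 − 6720 + 1680 − 336 + 56 − 8 + 1 = 14833.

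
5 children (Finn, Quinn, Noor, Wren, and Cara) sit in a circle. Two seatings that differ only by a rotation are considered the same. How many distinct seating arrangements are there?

24

Fix one person's seat to break rotational symmetry; the remaining 4 people can be arranged in (4)! = 24 ways.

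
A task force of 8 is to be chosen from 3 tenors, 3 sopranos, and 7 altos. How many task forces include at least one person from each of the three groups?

1197

Unrestricted: C(13,8) = 1287 ways to pick any 8 of the 13.
Selections missing a whole group: no tenors → C(10,8) = 45; no sopranos → C(10,8) = 45; no altos → C(6,8) = 0.
Add back selections omitting two groups (i.e. drawn from a single group): C(3,8) + C(3,8) + C(7,8) = 0.
By inclusion–exclusion: 1287 − 90 + 0 = 1197.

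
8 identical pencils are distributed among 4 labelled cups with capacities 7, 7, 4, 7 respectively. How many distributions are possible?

By stars and bars, unrestricted non-negative solutions to x_1+…+x_4 = 8 number C(8+3,3) = 165.
Subtract solutions that violate a single cap (substitute x_i' = x_i − (cap_i+1)): x_1 ≥ 8 gives C(3,3) = 1; x_2 ≥ 8 gives C(3,3) = 1; x_3 ≥ 5 gives C(6,3) = 20; x_4 ≥ 8 gives C(3,3) = 1. Together 23.
No two caps can be exceeded simultaneously, so the pair terms are all 0.
By inclusion–exclusion the count is 165 − 23 + 0 = 142.

142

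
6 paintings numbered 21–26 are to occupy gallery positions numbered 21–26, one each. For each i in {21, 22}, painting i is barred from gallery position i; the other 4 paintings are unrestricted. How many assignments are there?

504

Let Aᵢ (for i ∈ {21, 22}) be the placements that put painting i in its forbidden gallery position. Any j of these fix j positions, leaving (6−j)! ways to fill the rest, and there are C(2,j) ways to pick which j.
By inclusion–exclusion, the number of valid placements is Σ_{j=0}^{2} (−1)^j C(2,j)·(6−j)!.
Computing: 720 − 240 + 24 = 504.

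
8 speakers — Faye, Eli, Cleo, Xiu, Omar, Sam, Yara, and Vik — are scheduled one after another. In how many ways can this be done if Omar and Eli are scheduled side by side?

10080

Glue Omar and Eli into one block (2 internal orders), leaving 7 units to arrange in a row.
That gives 2 × 7! = 2 × 5040 = 10080.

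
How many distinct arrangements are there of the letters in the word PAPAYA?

Letter multiplicities in PAPAYA: A×3, P×2, Y×1.
Dividing 6! = 720 by 3!·2! = 12 for the repeated letters gives 60.

60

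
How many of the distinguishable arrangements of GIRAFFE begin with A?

360

Fix A in the first position and arrange the remaining 6 letters.
Those 6 letters have F appearing twice, giving (6)!/(2!) = 360.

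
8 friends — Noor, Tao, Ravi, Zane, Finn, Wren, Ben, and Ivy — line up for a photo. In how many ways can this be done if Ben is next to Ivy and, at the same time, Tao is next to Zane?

2880

Treat {Ben,Ivy} as one block (2 orders) and {Tao,Zane} as another (2 orders).
That leaves 6 units to arrange: 2 × 2 × 6! = 4 × 720 = 2880.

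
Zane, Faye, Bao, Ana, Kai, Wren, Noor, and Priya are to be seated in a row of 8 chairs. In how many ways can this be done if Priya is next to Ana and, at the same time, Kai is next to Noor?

2880

Treat {Priya,Ana} as one block (2 orders) and {Kai,Noor} as another (2 orders).
That leaves 6 units to arrange: 2 × 2 × 6! = 4 × 720 = 2880.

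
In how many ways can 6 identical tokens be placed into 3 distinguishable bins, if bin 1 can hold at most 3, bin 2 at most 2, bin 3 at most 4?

By stars and bars, unrestricted non-negative solutions to x_1+…+x_3 = 6 number C(6+2,2) = 28.
Subtract solutions that violate a single cap (substitute x_i' = x_i − (cap_i+1)): x_1 ≥ 4 gives C(4,2) = 6; x_2 ≥ 3 gives C(5,2) = 10; x_3 ≥ 5 gives C(3,2) = 3. Together 19.
No two caps can be exceeded simultaneously, so the pair terms are all 0.
By inclusion–exclusion the count is 28 − 19 + 0 = 9.

9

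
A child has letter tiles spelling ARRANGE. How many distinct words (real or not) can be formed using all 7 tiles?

The 7 letters of ARRANGE have repeats: A appearing twice and R appearing twice.
The number of distinct arrangements is 7!/(2!·2!) = 5040/4 = 1260.

1260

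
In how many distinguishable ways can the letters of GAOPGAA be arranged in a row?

The 7 letters of GAOPGAA have repeats: A appearing 3 times and G appearing twice.
The number of distinct arrangements is 7!/(3!·2!) = 5040/12 = 420.

420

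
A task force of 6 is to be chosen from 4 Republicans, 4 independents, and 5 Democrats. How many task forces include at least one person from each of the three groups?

1520

With no constraint there are C(13,6) = 1716 possible selections.
Subtract selections that omit an entire group: no Republicans → C(9,6) = 84; no independents → C(9,6) = 84; no Democrats → C(8,6) = 28.
Add back selections omitting two groups (i.e. drawn from a single group): C(4,6) + C(4,6) + C(5,6) = 0.
By inclusion–exclusion: 1716 − 196 + 0 = 1520.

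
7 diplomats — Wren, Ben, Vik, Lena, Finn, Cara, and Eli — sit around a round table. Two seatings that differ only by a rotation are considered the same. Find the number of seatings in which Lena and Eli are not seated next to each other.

All circular seatings of 7 people number (6)! = 720.
Seatings with Lena beside Eli: treat them as a block with 2 internal orders, giving 2 × (5)! = 240.
Subtracting, 720 − 240 = 480.

480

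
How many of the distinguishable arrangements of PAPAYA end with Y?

With the last slot taken by Y, it remains to arrange the other 5 letters (PAPAA).
Those 5 letters have A appearing 3 times and P appearing twice, giving (5)!/(3!·2!) = 10.

10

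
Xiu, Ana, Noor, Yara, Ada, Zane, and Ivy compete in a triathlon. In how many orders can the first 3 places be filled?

210

There are 7 choices for 1st place, 6 for 2nd, and 5 for 3rd.
That gives 7 × 6 × 5 = 210.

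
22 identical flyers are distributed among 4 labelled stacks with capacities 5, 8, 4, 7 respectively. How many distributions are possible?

By stars and bars, unrestricted non-negative solutions to x_1+…+x_4 = 22 number C(22+3,3) = 2300.
Subtract solutions that violate a single cap (substitute x_i' = x_i − (cap_i+1)): x_1 ≥ 6 gives C(19,3) = 969; x_2 ≥ 9 gives C(16,3) = 560; x_3 ≥ 5 gives C(20,3) = 1140; x_4 ≥ 8 gives C(17,3) = 680. Together 3349.
Add back pairs where two caps are both exceeded: 120 + 364 + 165 + 165 + 56 + 220 = 1090.
Subtract triples: 10 + 0 + 20 + 1 = 31.
By inclusion–exclusion the count is 2300 − 3349 + 1090 − 31 = 10.

10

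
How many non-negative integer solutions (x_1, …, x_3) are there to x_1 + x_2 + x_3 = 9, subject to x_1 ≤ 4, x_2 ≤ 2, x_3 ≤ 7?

12

Ignoring the caps, the number of non-negative solutions to x_1+…+x_3 = 9 is C(11,2) = 55.
Subtract solutions that violate a single cap (substitute x_i' = x_i − (cap_i+1)): x_1 ≥ 5 gives C(6,2) = 15; x_2 ≥ 3 gives C(8,2) = 28; x_3 ≥ 8 gives C(3,2) = 3. Together 46.
Add back pairs where two caps are both exceeded: 3 + 0 + 0 = 3.
By inclusion–exclusion the count is 55 − 46 + 3 = 12.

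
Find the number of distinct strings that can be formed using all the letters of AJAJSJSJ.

420

The 8 letters of AJAJSJSJ have repeats: A appearing twice, J appearing 4 times, and S appearing twice.
So there are 8! / (4!·2!·2!) = 420 distinguishable arrangements.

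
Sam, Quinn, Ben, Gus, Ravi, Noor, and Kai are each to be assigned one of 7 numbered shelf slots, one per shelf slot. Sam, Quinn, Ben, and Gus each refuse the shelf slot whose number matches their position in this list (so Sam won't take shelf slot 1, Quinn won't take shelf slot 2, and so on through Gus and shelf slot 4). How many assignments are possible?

Let Aᵢ (for 1 ≤ i ≤ 4) be the placements that put person i in their forbidden shelf slot. Any j of these fix j positions, leaving (7−j)! ways to fill the rest, and there are C(4,j) ways to pick which j.
By inclusion–exclusion, the number of valid placements is Σ_{j=0}^{4} (−1)^j C(4,j)·(7−j)!.
Computing: 5040 − 2880 + 720 − 96 + 6 = 2790.

2790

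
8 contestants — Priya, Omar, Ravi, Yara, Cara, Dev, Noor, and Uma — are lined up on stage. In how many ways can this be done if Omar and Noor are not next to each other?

Of the 8! = 40320 arrangements, those with Omar and Noor adjacent number 2 × 7! = 10080 (treat the pair as a block with 2 internal orders).
Complementary counting: 40320 − 10080 = 30240.

30240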